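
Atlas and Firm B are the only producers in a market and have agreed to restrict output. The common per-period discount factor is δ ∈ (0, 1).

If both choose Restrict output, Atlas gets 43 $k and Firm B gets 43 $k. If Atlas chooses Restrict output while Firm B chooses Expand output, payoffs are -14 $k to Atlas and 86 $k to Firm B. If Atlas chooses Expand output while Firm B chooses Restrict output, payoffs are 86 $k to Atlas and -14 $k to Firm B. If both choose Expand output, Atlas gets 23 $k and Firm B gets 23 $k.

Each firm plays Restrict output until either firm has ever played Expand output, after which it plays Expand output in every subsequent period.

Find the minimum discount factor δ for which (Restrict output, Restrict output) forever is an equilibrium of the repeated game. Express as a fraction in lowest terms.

One-period gain from deviating is 86 − 43 = 43. The loss is 43 − 23 = 20 in every subsequent period, with present value 20·δ/(1−δ).
Deviation is unprofitable when 20·δ/(1−δ) ≥ 43, i.e. δ/(1−δ) ≥ 43/20.
Equivalently δ ≥ 43/(43+20) = 43/63.

43/63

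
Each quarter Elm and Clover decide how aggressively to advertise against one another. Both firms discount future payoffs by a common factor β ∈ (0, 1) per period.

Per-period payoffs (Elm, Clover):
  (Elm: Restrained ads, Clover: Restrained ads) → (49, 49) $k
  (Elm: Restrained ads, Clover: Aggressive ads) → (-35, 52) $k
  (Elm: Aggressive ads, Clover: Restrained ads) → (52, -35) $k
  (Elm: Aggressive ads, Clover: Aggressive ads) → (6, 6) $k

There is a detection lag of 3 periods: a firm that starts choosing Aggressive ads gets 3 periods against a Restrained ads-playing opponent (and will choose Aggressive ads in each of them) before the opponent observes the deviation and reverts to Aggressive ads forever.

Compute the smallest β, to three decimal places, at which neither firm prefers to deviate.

0.403

Deviating for the 3 undetected periods gains 52−49 = 3 per period over cooperation, then loses 49−6 = 43 per period forever once punishment starts.
Gain: 3(1 + β + … + β^2); loss: 43·β^3/(1−β).
No profitable deviation ⇔ 3(1−β^3) ≤ 43·β^3, i.e. β^3 ≥ 3/(3+43) = 3/46.
Hence β ≥ (3/46)^(1/3) ≈ 0.403.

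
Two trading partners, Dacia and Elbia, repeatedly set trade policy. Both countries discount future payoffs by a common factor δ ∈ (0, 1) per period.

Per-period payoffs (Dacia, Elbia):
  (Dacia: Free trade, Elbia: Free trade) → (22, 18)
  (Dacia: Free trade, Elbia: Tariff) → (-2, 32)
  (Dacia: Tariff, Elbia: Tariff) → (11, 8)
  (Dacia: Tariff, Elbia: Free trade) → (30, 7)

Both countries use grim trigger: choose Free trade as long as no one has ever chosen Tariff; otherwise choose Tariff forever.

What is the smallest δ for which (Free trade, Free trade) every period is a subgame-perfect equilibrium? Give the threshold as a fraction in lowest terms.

7/12

Dacia's threshold: (30−22)/(30−11) = 8/19.
Elbia's threshold: (32−18)/(32−8) = 7/12.
8/19 < 7/12, so Elbia binds and δ* = 7/12.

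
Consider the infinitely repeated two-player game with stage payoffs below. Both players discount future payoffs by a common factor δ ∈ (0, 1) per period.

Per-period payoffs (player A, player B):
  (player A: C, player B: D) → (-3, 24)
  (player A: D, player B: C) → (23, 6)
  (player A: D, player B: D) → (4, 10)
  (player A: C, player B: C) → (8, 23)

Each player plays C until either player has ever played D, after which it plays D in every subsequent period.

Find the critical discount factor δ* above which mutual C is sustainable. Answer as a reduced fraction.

15/19

player A: cooperation gives 8 each period; deviation gives 23 once then 4 forever.
  8/(1−δ) ≥ 23 + 4δ/(1−δ) ⇒ δ ≥ 15/19.
player B: cooperation gives 23 each period; deviation gives 24 once then 10 forever.
  δ ≥ 1/14.
Both must hold, so the binding constraint is player A's: δ ≥ 15/19.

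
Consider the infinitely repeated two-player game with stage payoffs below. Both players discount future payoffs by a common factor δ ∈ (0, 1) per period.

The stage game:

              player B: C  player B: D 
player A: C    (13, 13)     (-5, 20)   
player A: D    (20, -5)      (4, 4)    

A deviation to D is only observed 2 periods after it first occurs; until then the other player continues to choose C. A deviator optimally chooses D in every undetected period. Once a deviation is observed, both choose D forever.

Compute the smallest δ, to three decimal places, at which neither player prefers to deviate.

A deviator earns 20 for 2 periods, then 4 forever; cooperating earns 13 forever. Multiplying the IC by (1−δ):
13 ≥ 20(1−δ^2) + 4δ^2, so 16·δ^2 ≥ 7 and δ^2 ≥ 7/16.
δ ≥ (7/16)^(1/2) ≈ 0.661.

0.661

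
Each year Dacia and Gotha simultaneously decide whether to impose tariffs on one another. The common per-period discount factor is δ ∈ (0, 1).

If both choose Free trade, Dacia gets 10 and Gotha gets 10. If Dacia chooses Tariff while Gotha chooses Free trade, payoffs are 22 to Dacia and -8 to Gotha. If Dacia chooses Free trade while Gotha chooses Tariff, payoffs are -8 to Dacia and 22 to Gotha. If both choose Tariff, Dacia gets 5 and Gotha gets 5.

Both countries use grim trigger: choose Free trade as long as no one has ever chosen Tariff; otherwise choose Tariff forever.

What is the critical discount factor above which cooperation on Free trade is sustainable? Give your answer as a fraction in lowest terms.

Under grim trigger the critical discount factor is (T−C)/(T−P) with T = 22, C = 10, P = 5.
δ* = (22−10)/(22−5) = 12/17.

12/17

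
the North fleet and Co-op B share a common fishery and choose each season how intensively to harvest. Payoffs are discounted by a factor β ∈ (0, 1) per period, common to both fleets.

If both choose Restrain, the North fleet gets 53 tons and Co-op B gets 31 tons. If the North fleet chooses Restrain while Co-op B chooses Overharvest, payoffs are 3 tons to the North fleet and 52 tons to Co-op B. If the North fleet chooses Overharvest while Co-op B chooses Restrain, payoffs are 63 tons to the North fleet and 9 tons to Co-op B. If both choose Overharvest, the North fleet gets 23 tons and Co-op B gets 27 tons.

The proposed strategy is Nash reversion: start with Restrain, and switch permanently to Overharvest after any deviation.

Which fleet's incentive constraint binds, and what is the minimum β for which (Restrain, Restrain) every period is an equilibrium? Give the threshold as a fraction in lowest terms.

For the North fleet: deviation gain 63−53 = 10, per-period punishment loss 53−23 = 30. IC gives β ≥ 10/40 = 1/4.
For Co-op B: gain 21, loss 4 per period, so β ≥ 21/25.
The tighter constraint is Co-op B's, so cooperation needs β ≥ 21/25.

Co-op B; β ≥ 21/25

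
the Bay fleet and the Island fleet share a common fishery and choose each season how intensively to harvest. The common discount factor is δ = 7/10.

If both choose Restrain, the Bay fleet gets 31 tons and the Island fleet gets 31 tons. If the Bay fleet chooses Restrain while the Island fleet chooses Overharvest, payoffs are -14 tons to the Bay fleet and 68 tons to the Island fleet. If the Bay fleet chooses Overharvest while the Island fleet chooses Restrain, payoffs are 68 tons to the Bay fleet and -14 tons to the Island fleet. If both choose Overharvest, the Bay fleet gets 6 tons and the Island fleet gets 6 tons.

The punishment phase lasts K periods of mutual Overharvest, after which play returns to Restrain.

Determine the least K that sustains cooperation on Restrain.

3

IC: δ(1−δ^K)/(1−δ) ≥ (68−31)/(31−6) = 37/25.
With δ = 7/10: need 1 − δ^K ≥ 37/25·(1−7/10)/(7/10), i.e. δ^K ≤ 0.3657.
Since (7/10)^2 = 0.4900 and (7/10)^3 = 0.3430, the smallest such K is 3.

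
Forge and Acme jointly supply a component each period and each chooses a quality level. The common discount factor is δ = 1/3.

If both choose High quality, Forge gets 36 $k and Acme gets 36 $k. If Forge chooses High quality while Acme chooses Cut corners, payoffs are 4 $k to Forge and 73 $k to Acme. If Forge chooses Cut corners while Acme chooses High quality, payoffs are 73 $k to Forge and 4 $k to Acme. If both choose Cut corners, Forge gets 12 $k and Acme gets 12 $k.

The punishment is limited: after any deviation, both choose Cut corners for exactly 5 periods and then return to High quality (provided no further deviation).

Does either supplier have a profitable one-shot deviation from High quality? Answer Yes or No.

Yes

A one-shot deviation gives 73 now, then 12 for 5 periods, then back to 36.
Gain from deviating: (73−36) today; loss: (36−12) in each of the next 5 periods.
No-deviation condition: (36−12)(δ+…+δ^5) ≥ 73−36, i.e. δ+…+δ^5 ≥ 37/24.
At δ = 1/3: δ+…+δ^5 = 0.4979 < 1.5417.
So cooperation is not sustainable.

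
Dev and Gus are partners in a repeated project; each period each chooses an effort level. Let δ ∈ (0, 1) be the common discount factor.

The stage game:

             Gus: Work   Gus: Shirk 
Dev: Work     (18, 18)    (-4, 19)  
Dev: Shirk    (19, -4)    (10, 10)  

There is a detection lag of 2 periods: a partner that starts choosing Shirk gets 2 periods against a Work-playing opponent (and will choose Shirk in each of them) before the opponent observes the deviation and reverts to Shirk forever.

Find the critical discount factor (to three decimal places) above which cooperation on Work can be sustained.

0.333

A deviator earns 19 for 2 periods, then 10 forever; cooperating earns 18 forever. Multiplying the IC by (1−δ):
18 ≥ 19(1−δ^2) + 10δ^2, so 9·δ^2 ≥ 1 and δ^2 ≥ 1/9.
δ ≥ (1/9)^(1/2) ≈ 0.333.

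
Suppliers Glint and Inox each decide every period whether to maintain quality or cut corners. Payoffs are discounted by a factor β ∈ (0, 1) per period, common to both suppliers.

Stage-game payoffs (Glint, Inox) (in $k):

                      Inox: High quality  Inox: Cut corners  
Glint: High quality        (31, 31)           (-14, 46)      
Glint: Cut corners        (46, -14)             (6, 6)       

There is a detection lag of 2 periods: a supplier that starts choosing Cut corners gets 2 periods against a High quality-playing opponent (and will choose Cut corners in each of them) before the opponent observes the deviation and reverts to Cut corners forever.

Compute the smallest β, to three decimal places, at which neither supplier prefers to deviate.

The best deviation is to choose Cut corners for all 2 undetected periods, earning 46 each, then 6 forever once detected.
Deviation value: 46(1−β^2)/(1−β) + 6β^2/(1−β); cooperation value: 31/(1−β).
IC: 31 ≥ 46(1−β^2) + 6β^2 = 46 − 40β^2.
So β^2 ≥ 15/40 = 3/8, giving β ≥ (3/8)^(1/2) ≈ 0.612.

0.612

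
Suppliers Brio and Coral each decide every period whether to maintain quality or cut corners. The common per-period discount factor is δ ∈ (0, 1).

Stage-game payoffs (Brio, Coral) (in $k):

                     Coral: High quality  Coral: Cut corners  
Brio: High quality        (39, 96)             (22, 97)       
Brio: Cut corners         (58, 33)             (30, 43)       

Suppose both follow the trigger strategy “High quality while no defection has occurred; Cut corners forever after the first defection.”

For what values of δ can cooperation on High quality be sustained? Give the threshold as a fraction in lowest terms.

Brio's threshold: (58−39)/(58−30) = 19/28.
Coral's threshold: (97−96)/(97−43) = 1/54.
19/28 > 1/54, so Brio binds and δ* = 19/28.

19/28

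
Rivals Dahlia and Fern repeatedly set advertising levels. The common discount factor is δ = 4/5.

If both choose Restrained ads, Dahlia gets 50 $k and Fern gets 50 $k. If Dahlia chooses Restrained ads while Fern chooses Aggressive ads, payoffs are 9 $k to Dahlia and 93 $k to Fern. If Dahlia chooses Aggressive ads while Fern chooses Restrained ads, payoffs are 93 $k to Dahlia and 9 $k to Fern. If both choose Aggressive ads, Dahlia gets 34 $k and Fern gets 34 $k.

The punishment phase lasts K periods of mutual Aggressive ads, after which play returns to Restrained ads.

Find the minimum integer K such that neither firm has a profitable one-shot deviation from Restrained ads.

Need Σ_{k=1}^{K} δ^k ≥ (93−50)/(50−34) = 2.6875 at δ = 4/5.
At K = 4 the sum is 2.3616 < 2.6875; at K = 5 it is 2.6893 ≥ 2.6875.
So the minimum punishment length is K = 5.

5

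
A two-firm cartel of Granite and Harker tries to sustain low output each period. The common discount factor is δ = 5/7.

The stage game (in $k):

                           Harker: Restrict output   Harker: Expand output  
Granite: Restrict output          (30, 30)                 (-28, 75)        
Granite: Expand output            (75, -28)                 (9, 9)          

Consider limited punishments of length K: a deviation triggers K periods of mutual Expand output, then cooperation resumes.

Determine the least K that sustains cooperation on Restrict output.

No profitable deviation requires (30−9)(δ+…+δ^K) ≥ 75−30, i.e. δ+…+δ^K ≥ 15/7 ≈ 2.1429.
With δ = 5/7, the partial sums are K=1: 0.7143, K=2: 1.2245, K=3: 1.5889, K=4: 1.8492, K=5: 2.0352, K=6: 2.1680.
K = 6 is the first length at which the sum reaches 2.1429.

6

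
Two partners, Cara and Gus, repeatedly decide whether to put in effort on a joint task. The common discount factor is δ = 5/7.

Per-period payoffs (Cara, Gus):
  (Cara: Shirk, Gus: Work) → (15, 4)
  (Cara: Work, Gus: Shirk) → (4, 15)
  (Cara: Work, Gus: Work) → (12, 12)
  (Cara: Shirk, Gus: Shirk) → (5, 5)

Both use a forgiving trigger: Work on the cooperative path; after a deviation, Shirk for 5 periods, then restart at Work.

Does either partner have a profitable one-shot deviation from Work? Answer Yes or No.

No

A one-shot deviation gives 15 now, then 5 for 5 periods, then back to 12.
Gain from deviating: (15−12) today; loss: (12−5) in each of the next 5 periods.
No-deviation condition: (12−5)(δ+…+δ^5) ≥ 15−12, i.e. δ+…+δ^5 ≥ 3/7.
At δ = 5/7: δ+…+δ^5 = 2.0352 ≥ 0.4286.
So cooperation is sustainable.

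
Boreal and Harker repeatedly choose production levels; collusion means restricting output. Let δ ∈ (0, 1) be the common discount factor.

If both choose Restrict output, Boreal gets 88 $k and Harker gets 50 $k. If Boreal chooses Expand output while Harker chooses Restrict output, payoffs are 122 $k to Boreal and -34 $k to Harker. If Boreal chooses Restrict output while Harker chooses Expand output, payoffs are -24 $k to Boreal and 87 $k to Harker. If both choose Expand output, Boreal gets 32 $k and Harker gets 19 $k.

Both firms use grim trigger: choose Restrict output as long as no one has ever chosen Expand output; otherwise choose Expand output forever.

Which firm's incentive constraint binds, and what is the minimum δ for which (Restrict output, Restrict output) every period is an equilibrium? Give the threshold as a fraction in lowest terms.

Harker; δ ≥ 37/68

Boreal: cooperation gives 88 each period; deviation gives 122 once then 32 forever.
  88/(1−δ) ≥ 122 + 32δ/(1−δ) ⇒ δ ≥ 34/90 = 17/45.
Harker: cooperation gives 50 each period; deviation gives 87 once then 19 forever.
  δ ≥ 37/68.
Both must hold, so the binding constraint is Harker's: δ ≥ 37/68.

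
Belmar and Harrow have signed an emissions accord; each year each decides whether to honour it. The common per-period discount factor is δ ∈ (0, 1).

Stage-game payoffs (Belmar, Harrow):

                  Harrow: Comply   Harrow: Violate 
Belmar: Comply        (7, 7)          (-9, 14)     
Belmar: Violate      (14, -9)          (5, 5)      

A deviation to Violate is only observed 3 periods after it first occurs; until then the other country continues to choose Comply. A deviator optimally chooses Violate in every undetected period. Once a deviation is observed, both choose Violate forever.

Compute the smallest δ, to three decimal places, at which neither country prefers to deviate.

0.920

A deviator earns 14 for 3 periods, then 5 forever; cooperating earns 7 forever. Multiplying the IC by (1−δ):
7 ≥ 14(1−δ^3) + 5δ^3, so 9·δ^3 ≥ 7 and δ^3 ≥ 7/9.
δ ≥ (7/9)^(1/3) ≈ 0.920.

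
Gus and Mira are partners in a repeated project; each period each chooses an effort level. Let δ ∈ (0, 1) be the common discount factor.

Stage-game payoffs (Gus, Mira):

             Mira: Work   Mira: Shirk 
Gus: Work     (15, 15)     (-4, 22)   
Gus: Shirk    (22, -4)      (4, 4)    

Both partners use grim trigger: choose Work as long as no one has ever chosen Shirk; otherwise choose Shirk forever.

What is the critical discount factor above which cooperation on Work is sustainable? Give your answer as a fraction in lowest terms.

7/18

15/(1−δ) ≥ 22 + 4δ/(1−δ)
15 ≥ 22 − 18δ
δ ≥ 7/18.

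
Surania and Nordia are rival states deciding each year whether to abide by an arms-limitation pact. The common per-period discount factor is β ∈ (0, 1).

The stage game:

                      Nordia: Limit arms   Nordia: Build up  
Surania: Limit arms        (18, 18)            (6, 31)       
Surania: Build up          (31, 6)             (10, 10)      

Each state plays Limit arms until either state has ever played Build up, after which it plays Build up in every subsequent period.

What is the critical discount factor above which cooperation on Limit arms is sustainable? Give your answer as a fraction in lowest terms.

13/21

18/(1−β) ≥ 31 + 10β/(1−β)
18 ≥ 31 − 21β
β ≥ 13/21.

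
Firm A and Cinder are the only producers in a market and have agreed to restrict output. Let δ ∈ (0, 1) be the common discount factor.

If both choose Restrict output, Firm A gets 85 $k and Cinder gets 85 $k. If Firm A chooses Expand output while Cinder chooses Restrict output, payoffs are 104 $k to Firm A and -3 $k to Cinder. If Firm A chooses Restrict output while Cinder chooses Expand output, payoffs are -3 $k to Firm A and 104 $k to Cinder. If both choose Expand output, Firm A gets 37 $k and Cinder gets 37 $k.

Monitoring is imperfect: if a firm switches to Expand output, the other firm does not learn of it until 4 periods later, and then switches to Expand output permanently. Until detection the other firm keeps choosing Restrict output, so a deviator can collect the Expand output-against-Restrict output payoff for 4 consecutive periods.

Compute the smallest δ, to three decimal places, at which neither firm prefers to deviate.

0.730

The best deviation is to choose Expand output for all 4 undetected periods, earning 104 each, then 37 forever once detected.
Deviation value: 104(1−δ^4)/(1−δ) + 37δ^4/(1−δ); cooperation value: 85/(1−δ).
IC: 85 ≥ 104(1−δ^4) + 37δ^4 = 104 − 67δ^4.
So δ^4 ≥ 19/67, giving δ ≥ (19/67)^(1/4) ≈ 0.730.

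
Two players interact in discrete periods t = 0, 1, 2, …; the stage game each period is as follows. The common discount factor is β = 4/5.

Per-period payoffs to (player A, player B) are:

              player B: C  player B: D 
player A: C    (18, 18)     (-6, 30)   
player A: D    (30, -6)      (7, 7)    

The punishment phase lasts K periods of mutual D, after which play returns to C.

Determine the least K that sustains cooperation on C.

2

No profitable deviation requires (18−7)(β+…+β^K) ≥ 30−18, i.e. β+…+β^K ≥ 12/11 ≈ 1.0909.
With β = 4/5, the partial sums are K=1: 0.8000, K=2: 1.4400.
K = 2 is the first length at which the sum reaches 1.0909.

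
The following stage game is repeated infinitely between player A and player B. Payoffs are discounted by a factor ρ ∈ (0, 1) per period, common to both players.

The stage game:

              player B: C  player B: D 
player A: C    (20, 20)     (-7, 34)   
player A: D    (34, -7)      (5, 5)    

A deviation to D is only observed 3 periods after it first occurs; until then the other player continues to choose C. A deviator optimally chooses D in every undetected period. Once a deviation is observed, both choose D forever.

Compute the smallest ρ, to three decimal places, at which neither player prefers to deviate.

The best deviation is to choose D for all 3 undetected periods, earning 34 each, then 5 forever once detected.
Deviation value: 34(1−ρ^3)/(1−ρ) + 5ρ^3/(1−ρ); cooperation value: 20/(1−ρ).
IC: 20 ≥ 34(1−ρ^3) + 5ρ^3 = 34 − 29ρ^3.
So ρ^3 ≥ 14/29, giving ρ ≥ (14/29)^(1/3) ≈ 0.784.

0.784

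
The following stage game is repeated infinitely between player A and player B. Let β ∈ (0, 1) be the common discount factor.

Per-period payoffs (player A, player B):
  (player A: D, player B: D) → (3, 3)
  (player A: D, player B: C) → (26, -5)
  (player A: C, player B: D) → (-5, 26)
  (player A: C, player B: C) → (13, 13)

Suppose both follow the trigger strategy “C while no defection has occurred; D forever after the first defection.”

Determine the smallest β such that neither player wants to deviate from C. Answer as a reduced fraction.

13/23

Cooperation forever yields 13 each period: 13/(1−β).
Deviating yields 26 once, then 3 forever: 26 + 3β/(1−β).
No profitable deviation requires 13/(1−β) ≥ 26 + 3β/(1−β).
Multiplying by (1−β): 13 ≥ 26(1−β) + 3β = 26 − 23β.
So 23β ≥ 13, i.e. β ≥ 13/23.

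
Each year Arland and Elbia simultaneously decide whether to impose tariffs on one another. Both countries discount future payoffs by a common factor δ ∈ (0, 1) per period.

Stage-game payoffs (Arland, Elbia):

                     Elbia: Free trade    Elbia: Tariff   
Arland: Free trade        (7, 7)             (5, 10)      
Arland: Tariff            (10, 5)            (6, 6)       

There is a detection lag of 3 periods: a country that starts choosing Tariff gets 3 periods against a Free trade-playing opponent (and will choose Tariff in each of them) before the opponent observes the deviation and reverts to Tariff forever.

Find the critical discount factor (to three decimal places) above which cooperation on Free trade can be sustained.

Deviating for the 3 undetected periods gains 10−7 = 3 per period over cooperation, then loses 7−6 = 1 per period forever once punishment starts.
Gain: 3(1 + δ + … + δ^2); loss: 1·δ^3/(1−δ).
No profitable deviation ⇔ 3(1−δ^3) ≤ 1·δ^3, i.e. δ^3 ≥ 3/(3+1) = 3/4.
Hence δ ≥ (3/4)^(1/3) ≈ 0.909.

0.909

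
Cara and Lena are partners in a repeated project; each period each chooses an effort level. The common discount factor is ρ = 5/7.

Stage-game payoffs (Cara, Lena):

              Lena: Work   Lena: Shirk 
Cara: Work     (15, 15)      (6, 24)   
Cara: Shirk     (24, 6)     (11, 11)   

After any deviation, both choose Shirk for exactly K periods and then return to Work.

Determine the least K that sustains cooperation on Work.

IC: ρ(1−ρ^K)/(1−ρ) ≥ (24−15)/(15−11) = 9/4.
With ρ = 5/7: need 1 − ρ^K ≥ 9/4·(1−5/7)/(5/7), i.e. ρ^K ≤ 0.1000.
Since (5/7)^6 = 0.1328 and (5/7)^7 = 0.0949, the smallest such K is 7.

7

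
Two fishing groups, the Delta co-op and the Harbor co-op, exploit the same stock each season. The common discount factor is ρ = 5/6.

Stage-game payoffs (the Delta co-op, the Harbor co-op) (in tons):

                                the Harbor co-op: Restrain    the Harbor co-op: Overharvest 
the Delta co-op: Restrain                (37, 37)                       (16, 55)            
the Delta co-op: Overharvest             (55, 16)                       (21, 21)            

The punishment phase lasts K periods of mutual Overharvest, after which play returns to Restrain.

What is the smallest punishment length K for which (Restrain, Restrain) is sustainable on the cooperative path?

IC: ρ(1−ρ^K)/(1−ρ) ≥ (55−37)/(37−21) = 9/8.
With ρ = 5/6: need 1 − ρ^K ≥ 9/8·(1−5/6)/(5/6), i.e. ρ^K ≤ 0.7750.
Since (5/6)^1 = 0.8333 and (5/6)^2 = 0.6944, the smallest such K is 2.

2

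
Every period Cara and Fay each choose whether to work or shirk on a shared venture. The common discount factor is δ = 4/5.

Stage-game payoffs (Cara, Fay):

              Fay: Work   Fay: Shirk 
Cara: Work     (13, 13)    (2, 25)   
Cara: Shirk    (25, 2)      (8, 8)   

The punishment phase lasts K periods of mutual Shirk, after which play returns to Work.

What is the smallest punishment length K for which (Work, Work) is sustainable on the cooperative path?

No profitable deviation requires (13−8)(δ+…+δ^K) ≥ 25−13, i.e. δ+…+δ^K ≥ 12/5 ≈ 2.4000.
With δ = 4/5, the partial sums are K=1: 0.8000, K=2: 1.4400, K=3: 1.9520, K=4: 2.3616, K=5: 2.6893.
K = 5 is the first length at which the sum reaches 2.4000.

5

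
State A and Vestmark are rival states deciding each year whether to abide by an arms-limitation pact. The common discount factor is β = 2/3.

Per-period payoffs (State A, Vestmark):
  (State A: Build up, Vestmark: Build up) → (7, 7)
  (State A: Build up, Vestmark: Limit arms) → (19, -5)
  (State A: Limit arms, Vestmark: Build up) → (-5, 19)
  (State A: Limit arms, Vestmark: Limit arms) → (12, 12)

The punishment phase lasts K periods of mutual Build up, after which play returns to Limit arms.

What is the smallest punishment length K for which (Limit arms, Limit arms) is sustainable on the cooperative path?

3

No profitable deviation requires (12−7)(β+…+β^K) ≥ 19−12, i.e. β+…+β^K ≥ 7/5 ≈ 1.4000.
With β = 2/3, the partial sums are K=1: 0.6667, K=2: 1.1111, K=3: 1.4074.
K = 3 is the first length at which the sum reaches 1.4000.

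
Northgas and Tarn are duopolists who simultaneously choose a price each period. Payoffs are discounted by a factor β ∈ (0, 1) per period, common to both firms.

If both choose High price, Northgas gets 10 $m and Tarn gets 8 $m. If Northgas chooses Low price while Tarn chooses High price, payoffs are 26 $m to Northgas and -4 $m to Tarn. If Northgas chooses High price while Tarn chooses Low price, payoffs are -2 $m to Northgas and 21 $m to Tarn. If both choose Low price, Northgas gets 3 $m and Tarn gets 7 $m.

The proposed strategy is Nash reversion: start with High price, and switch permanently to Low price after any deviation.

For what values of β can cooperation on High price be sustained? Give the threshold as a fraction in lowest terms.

13/14

Northgas's threshold: (26−10)/(26−3) = 16/23.
Tarn's threshold: (21−8)/(21−7) = 13/14.
16/23 < 13/14, so Tarn binds and β* = 13/14.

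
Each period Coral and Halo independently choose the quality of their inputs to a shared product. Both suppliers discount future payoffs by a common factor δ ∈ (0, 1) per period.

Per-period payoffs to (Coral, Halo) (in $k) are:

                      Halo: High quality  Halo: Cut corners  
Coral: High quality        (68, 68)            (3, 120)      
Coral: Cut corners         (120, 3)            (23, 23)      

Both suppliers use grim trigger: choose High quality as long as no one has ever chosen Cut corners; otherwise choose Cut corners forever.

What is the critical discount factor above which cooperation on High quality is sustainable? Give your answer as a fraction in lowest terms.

52/97

Under grim trigger the critical discount factor is (T−C)/(T−P) with T = 120, C = 68, P = 23.
δ* = (120−68)/(120−23) = 52/97.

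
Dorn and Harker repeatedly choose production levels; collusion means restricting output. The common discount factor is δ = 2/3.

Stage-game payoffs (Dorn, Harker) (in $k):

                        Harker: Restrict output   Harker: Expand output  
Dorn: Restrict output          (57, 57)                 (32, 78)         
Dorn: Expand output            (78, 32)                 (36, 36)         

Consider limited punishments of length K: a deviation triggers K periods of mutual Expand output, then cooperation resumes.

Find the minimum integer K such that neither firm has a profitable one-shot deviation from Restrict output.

2

Need Σ_{k=1}^{K} δ^k ≥ (78−57)/(57−36) = 1.0000 at δ = 2/3.
At K = 1 the sum is 0.6667 < 1.0000; at K = 2 it is 1.1111 ≥ 1.0000.
So the minimum punishment length is K = 2.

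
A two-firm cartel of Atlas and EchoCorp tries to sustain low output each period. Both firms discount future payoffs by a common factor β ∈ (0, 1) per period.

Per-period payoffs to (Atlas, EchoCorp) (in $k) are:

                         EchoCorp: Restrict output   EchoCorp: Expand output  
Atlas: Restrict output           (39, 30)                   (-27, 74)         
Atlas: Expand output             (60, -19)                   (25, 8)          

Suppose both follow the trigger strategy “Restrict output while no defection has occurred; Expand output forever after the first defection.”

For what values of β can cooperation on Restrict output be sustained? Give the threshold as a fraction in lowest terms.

For Atlas: deviation gain 60−39 = 21, per-period punishment loss 39−25 = 14. IC gives β ≥ 21/35 = 3/5.
For EchoCorp: gain 44, loss 22 per period, so β ≥ 44/66 = 2/3.
The tighter constraint is EchoCorp's, so cooperation needs β ≥ 2/3.

2/3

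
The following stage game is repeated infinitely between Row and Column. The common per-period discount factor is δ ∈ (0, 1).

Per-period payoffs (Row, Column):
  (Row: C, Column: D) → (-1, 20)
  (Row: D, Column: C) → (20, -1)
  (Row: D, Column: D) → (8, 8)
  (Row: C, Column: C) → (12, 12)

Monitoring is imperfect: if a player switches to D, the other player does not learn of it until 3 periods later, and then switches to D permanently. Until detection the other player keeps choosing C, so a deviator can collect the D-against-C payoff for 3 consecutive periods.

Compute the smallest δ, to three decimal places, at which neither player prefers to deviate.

0.874

The best deviation is to choose D for all 3 undetected periods, earning 20 each, then 8 forever once detected.
Deviation value: 20(1−δ^3)/(1−δ) + 8δ^3/(1−δ); cooperation value: 12/(1−δ).
IC: 12 ≥ 20(1−δ^3) + 8δ^3 = 20 − 12δ^3.
So δ^3 ≥ 8/12 = 2/3, giving δ ≥ (2/3)^(1/3) ≈ 0.874.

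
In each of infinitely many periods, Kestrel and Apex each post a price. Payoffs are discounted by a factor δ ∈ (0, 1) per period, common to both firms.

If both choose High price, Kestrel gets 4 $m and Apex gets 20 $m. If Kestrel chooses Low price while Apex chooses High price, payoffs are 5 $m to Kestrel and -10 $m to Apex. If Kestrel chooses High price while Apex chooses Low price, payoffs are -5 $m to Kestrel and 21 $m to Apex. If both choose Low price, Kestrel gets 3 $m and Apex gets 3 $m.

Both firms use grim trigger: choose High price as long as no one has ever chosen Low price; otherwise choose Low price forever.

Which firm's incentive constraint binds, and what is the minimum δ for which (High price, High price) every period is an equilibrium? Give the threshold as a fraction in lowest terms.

Kestrel; δ ≥ 1/2

Kestrel's threshold: (5−4)/(5−3) = 1/2.
Apex's threshold: (21−20)/(21−3) = 1/18.
1/2 > 1/18, so Kestrel binds and δ* = 1/2.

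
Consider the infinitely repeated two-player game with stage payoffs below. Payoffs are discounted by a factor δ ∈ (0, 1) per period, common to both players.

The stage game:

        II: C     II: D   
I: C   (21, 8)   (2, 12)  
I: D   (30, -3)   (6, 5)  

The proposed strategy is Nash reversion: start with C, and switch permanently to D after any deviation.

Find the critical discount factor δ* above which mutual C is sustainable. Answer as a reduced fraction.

I's threshold: (30−21)/(30−6) = 3/8.
II's threshold: (12−8)/(12−5) = 4/7.
3/8 < 4/7, so II binds and δ* = 4/7.

4/7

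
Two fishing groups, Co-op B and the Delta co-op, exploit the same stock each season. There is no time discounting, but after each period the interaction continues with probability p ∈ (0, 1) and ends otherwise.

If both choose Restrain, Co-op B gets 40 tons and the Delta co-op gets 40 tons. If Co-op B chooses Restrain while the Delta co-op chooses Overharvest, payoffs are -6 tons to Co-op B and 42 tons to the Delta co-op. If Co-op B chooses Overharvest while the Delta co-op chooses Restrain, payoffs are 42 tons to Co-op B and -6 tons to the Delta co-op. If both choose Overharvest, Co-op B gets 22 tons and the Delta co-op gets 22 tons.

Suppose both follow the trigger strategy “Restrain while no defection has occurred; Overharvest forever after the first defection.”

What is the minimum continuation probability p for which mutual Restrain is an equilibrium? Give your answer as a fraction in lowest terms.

Expected cooperation value is 40 + p·40 + p²·40 + … = 40/(1−p); deviation gives 42 + p·22/(1−p).
40 ≥ 42(1−p) + 22p ⇒ 20p ≥ 2 ⇒ p ≥ 2/20 = 1/10.

1/10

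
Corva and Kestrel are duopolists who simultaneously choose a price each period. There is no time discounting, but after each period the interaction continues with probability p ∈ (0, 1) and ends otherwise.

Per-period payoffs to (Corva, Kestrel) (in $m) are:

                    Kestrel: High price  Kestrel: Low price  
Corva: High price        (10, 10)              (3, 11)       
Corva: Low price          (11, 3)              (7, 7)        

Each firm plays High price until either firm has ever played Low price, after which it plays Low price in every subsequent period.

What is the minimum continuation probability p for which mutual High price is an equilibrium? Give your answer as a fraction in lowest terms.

1/4

Expected cooperation value is 10 + p·10 + p²·10 + … = 10/(1−p); deviation gives 11 + p·7/(1−p).
10 ≥ 11(1−p) + 7p ⇒ 4p ≥ 1 ⇒ p ≥ 1/4.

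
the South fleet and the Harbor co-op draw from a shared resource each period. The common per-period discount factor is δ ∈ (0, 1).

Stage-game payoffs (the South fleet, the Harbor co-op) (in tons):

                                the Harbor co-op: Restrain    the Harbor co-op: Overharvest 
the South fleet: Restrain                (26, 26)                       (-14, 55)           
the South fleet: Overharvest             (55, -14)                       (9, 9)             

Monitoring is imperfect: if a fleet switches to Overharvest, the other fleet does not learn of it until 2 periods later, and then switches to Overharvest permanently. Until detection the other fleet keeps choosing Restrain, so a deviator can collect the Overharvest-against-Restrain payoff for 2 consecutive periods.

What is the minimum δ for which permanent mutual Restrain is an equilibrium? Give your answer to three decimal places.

0.794

The best deviation is to choose Overharvest for all 2 undetected periods, earning 55 each, then 9 forever once detected.
Deviation value: 55(1−δ^2)/(1−δ) + 9δ^2/(1−δ); cooperation value: 26/(1−δ).
IC: 26 ≥ 55(1−δ^2) + 9δ^2 = 55 − 46δ^2.
So δ^2 ≥ 29/46, giving δ ≥ (29/46)^(1/2) ≈ 0.794.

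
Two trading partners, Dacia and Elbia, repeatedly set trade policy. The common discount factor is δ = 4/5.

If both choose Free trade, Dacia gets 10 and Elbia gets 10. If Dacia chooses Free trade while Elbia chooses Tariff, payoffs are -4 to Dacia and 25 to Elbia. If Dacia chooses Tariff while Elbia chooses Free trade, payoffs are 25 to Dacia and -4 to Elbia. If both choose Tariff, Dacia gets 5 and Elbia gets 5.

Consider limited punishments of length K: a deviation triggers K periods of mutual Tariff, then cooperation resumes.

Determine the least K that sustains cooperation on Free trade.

7

IC: δ(1−δ^K)/(1−δ) ≥ (25−10)/(10−5) = 3.
With δ = 4/5: need 1 − δ^K ≥ 3·(1−4/5)/(4/5), i.e. δ^K ≤ 0.2500.
Since (4/5)^6 = 0.2621 and (4/5)^7 = 0.2097, the smallest such K is 7.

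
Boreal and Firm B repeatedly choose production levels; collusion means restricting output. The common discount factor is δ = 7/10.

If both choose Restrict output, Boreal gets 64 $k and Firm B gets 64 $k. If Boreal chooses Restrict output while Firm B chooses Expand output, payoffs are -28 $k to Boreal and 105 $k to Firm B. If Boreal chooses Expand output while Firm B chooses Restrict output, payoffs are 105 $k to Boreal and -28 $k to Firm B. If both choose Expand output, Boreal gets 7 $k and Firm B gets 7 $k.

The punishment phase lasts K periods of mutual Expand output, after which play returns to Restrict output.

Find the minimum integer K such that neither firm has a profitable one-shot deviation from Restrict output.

2

No profitable deviation requires (64−7)(δ+…+δ^K) ≥ 105−64, i.e. δ+…+δ^K ≥ 41/57 ≈ 0.7193.
With δ = 7/10, the partial sums are K=1: 0.7000, K=2: 1.1900.
K = 2 is the first length at which the sum reaches 0.7193.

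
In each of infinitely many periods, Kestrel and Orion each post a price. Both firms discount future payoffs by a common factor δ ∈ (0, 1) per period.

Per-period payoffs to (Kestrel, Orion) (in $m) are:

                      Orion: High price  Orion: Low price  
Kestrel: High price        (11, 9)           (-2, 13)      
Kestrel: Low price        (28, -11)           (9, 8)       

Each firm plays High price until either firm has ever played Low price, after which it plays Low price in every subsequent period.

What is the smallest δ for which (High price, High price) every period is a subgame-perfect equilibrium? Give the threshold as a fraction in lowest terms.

17/19

For Kestrel: deviation gain 28−11 = 17, per-period punishment loss 11−9 = 2. IC gives δ ≥ 17/19.
For Orion: gain 4, loss 1 per period, so δ ≥ 4/5.
The tighter constraint is Kestrel's, so cooperation needs δ ≥ 17/19.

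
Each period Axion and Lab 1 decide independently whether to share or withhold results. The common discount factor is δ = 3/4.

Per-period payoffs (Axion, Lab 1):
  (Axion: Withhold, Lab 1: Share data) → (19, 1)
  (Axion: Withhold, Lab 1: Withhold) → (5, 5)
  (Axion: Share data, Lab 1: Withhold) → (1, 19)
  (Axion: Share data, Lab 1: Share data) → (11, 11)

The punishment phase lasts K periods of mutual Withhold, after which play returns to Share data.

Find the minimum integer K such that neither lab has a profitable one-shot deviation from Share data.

No profitable deviation requires (11−5)(δ+…+δ^K) ≥ 19−11, i.e. δ+…+δ^K ≥ 4/3 ≈ 1.3333.
With δ = 3/4, the partial sums are K=1: 0.7500, K=2: 1.3125, K=3: 1.7344.
K = 3 is the first length at which the sum reaches 1.3333.

3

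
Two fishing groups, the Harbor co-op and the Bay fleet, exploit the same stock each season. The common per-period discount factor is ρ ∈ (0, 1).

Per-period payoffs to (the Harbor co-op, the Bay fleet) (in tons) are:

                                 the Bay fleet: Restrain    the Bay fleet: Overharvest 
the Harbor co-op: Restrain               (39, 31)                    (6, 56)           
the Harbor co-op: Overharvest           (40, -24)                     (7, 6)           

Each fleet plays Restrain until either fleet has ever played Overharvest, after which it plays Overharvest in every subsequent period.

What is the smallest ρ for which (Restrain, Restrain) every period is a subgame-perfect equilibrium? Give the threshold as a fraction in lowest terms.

the Harbor co-op: cooperation gives 39 each period; deviation gives 40 once then 7 forever.
  39/(1−ρ) ≥ 40 + 7ρ/(1−ρ) ⇒ ρ ≥ 1/33.
the Bay fleet: cooperation gives 31 each period; deviation gives 56 once then 6 forever.
  ρ ≥ 25/50 = 1/2.
Both must hold, so the binding constraint is the Bay fleet's: ρ ≥ 1/2.

1/2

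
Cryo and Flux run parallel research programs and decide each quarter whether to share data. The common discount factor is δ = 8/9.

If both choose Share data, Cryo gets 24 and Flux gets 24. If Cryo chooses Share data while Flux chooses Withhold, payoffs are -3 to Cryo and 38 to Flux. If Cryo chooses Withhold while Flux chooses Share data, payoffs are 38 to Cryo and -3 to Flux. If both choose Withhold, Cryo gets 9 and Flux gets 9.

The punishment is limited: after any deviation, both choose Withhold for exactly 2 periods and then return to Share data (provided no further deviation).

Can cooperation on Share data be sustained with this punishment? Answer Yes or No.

Yes

Comparing payoff streams over the 3 periods until play realigns: cooperate → 24(1+δ+…+δ^2); deviate → 38 + 9(δ+…+δ^2).
Cooperation is sustained iff (24−9)(δ+…+δ^2) ≥ 38−24.
δ+…+δ^2 = 8/9·(1−(8/9)^2)/(1−8/9) = 1.6790, and (38−24)/(24−9) = 0.9333.
1.6790 ≥ 0.9333, so cooperation is sustainable.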